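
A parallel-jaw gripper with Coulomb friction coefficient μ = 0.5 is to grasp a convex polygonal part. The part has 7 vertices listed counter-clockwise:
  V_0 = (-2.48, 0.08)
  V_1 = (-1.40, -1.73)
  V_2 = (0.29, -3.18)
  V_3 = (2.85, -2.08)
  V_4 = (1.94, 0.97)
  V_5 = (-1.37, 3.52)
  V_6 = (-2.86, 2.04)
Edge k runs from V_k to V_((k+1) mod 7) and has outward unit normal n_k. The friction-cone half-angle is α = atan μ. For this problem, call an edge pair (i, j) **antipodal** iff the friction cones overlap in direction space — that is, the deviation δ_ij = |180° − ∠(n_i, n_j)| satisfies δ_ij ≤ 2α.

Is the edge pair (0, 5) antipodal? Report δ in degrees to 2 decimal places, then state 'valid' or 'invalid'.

α = atan 0.5 = 26.57°;  2α = 53.13°
edge 0: e_0 = (+1.08, -1.81);  n_0 = (-0.8587, -0.5124)
edge 5: e_5 = (-1.49, -1.48);  n_5 = (-0.7047, +0.7095)
∠(n_0, n_5) = 76.02°
δ = |180° − 76.02°| = 103.98°
103.98° > 2α = 53.13°  →  invalid

δ = 103.98°, invalid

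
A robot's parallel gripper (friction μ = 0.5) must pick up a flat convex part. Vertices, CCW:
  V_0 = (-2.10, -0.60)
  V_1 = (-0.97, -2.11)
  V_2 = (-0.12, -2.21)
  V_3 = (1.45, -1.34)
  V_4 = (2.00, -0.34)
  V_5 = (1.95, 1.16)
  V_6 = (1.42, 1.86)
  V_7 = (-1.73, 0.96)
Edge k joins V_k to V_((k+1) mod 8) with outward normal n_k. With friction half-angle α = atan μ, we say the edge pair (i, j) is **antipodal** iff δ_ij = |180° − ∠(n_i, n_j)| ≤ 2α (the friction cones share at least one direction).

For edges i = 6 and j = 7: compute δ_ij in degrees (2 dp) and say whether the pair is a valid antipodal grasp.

α = atan 0.5 = 26.57°;  2α = 53.13°
edge 6: e_6 = (-3.15, -0.90);  n_6 = (-0.2747, +0.9615)
edge 7: e_7 = (-0.37, -1.56);  n_7 = (-0.9730, +0.2308)
∠(n_6, n_7) = 60.71°
δ = |180° − 60.71°| = 119.29°
119.29° > 2α = 53.13°  →  invalid

δ = 119.29°, invalid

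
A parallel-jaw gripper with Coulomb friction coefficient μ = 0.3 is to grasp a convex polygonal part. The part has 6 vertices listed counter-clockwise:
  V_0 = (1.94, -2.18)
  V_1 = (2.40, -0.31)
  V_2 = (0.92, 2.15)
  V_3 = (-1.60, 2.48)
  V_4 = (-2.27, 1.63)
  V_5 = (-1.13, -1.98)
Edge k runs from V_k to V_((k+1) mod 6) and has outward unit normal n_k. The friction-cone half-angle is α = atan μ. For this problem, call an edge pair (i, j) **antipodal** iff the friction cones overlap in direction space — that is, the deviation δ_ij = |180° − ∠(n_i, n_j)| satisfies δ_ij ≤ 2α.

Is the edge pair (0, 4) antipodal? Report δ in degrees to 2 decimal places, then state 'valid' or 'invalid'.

δ = 31.35°, valid

α = atan 0.3 = 16.70°;  2α = 33.40°
edge 0: e_0 = (+0.46, +1.87);  n_0 = (+0.9711, -0.2389)
edge 4: e_4 = (+1.14, -3.61);  n_4 = (-0.9536, -0.3011)
∠(n_0, n_4) = 148.65°
δ = |180° − 148.65°| = 31.35°
31.35° ≤ 2α = 33.40°  →  valid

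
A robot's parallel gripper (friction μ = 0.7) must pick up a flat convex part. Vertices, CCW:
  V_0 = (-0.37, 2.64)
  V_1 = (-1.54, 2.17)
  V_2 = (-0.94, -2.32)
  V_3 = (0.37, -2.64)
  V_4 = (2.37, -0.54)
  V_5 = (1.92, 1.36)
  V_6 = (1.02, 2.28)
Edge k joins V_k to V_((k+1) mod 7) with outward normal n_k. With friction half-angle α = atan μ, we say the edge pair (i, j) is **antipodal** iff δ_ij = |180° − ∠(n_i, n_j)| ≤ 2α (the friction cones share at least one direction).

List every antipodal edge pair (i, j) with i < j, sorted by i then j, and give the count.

α = atan 0.7 = 34.99°;  2α = 69.98°
n_0 = (-0.3728, +0.9279)
n_1 = (-0.9912, -0.1325)
n_2 = (-0.2373, -0.9714)
n_3 = (+0.7241, -0.6897)
n_4 = (+0.9731, +0.2305)
n_5 = (+0.7148, +0.6993)
n_6 = (+0.2507, +0.9681)
  (0,1): δ = 104.27°  ·
  (0,2): δ = 35.61°  ✓
  (0,3): δ = 24.51°  ✓
  (0,4): δ = 81.44°  ·
  (0,5): δ = 112.48°  ·
  (0,6): δ = 143.59°  ·
  (1,2): δ = 111.34°  ·
  (1,3): δ = 51.21°  ✓
  (1,4): δ = 5.71°  ✓
  (1,5): δ = 36.76°  ✓
  (1,6): δ = 67.87°  ✓
  (2,3): δ = 119.88°  ·
  (2,4): δ = 62.95°  ✓
  (2,5): δ = 31.90°  ✓
  (2,6): δ = 0.79°  ✓
  (3,4): δ = 123.07°  ·
  (3,5): δ = 92.03°  ·
  (3,6): δ = 60.92°  ✓
  (4,5): δ = 148.95°  ·
  (4,6): δ = 117.84°  ·
  (5,6): δ = 148.89°  ·
antipodal pairs: 10

count = 10; pairs: (0,2), (0,3), (1,3), (1,4), (1,5), (1,6), (2,4), (2,5), (2,6), (3,6)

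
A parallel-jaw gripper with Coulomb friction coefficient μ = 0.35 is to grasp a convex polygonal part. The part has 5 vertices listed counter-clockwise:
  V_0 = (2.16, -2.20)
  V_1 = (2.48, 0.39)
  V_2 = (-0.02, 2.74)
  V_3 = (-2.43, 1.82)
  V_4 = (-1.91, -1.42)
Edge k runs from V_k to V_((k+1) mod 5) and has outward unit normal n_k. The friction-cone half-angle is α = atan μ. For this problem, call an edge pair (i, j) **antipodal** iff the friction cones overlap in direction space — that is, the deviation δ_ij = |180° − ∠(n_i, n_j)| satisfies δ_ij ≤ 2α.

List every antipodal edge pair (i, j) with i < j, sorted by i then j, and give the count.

count = 4; pairs: (0,3), (1,3), (1,4), (2,4)

α = atan 0.35 = 19.29°;  2α = 38.58°
n_0 = (+0.9925, -0.1226)
n_1 = (+0.6849, +0.7286)
n_2 = (-0.3566, +0.9342)
n_3 = (-0.9874, -0.1585)
n_4 = (-0.1882, -0.9821)
  (0,1): δ = 126.19°  ·
  (0,2): δ = 62.06°  ·
  (0,3): δ = 16.16°  ✓
  (0,4): δ = 86.19°  ·
  (1,2): δ = 115.88°  ·
  (1,3): δ = 37.65°  ✓
  (1,4): δ = 32.38°  ✓
  (2,3): δ = 101.78°  ·
  (2,4): δ = 31.74°  ✓
  (3,4): δ = 109.97°  ·
antipodal pairs: 4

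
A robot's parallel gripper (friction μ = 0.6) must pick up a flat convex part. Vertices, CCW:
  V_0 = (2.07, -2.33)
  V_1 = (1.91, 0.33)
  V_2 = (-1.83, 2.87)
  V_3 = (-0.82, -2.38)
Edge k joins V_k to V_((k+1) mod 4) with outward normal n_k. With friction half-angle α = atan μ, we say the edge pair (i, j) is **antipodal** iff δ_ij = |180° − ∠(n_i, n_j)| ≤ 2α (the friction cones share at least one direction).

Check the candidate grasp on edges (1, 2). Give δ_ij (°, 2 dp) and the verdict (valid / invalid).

δ = 44.93°, valid

α = atan 0.6 = 30.96°;  2α = 61.93°
edge 1: e_1 = (-3.74, +2.54);  n_1 = (+0.5618, +0.8273)
edge 2: e_2 = (+1.01, -5.25);  n_2 = (-0.9820, -0.1889)
∠(n_1, n_2) = 135.07°
δ = |180° − 135.07°| = 44.93°
44.93° ≤ 2α = 61.93°  →  valid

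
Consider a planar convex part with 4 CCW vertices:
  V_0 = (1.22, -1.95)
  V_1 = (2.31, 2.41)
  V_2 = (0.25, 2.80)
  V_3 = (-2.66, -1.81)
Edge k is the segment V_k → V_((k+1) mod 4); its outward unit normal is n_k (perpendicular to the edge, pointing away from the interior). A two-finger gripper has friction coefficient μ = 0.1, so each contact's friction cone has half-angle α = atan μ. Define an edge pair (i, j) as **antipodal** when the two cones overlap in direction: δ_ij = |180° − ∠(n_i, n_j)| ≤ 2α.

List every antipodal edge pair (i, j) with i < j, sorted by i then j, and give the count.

count = 1; pairs: (1,3)

α = atan 0.1 = 5.71°;  2α = 11.42°
n_0 = (+0.9701, -0.2425)
n_1 = (+0.1860, +0.9825)
n_2 = (-0.8456, +0.5338)
n_3 = (-0.0361, -0.9993)
  (0,1): δ = 86.68°  ·
  (0,2): δ = 18.23°  ·
  (0,3): δ = 101.97°  ·
  (1,2): δ = 111.54°  ·
  (1,3): δ = 8.65°  ✓
  (2,3): δ = 59.80°  ·
antipodal pairs: 1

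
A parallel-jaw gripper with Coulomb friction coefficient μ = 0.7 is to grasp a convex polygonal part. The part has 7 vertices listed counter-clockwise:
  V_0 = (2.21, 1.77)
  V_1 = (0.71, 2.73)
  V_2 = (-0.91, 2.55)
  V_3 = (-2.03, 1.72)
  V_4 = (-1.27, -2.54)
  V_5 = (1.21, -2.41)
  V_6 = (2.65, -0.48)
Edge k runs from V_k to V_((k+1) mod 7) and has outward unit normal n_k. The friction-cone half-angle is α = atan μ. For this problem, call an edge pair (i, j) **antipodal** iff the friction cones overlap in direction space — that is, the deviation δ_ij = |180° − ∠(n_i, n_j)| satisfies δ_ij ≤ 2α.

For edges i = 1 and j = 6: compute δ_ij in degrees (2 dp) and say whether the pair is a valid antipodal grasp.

δ = 94.72°, invalid

α = atan 0.7 = 34.99°;  2α = 69.98°
edge 1: e_1 = (-1.62, -0.18);  n_1 = (-0.1104, +0.9939)
edge 6: e_6 = (-0.44, +2.25);  n_6 = (+0.9814, +0.1919)
∠(n_1, n_6) = 85.28°
δ = |180° − 85.28°| = 94.72°
94.72° > 2α = 69.98°  →  invalid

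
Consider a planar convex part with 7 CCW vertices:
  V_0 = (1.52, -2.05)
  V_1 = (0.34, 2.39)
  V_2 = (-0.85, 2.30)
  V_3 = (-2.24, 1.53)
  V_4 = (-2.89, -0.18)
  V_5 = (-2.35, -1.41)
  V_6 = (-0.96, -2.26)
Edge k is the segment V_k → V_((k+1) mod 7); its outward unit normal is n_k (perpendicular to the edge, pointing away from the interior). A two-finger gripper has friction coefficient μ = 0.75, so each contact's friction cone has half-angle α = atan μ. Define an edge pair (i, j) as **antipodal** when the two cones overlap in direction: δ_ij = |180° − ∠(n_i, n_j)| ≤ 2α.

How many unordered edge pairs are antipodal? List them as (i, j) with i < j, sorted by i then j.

count = 9; pairs: (0,3), (0,4), (0,5), (1,4), (1,5), (1,6), (2,5), (2,6), (3,6)

α = atan 0.75 = 36.87°;  2α = 73.74°
n_0 = (+0.9665, +0.2568)
n_1 = (-0.0754, +0.9972)
n_2 = (-0.4846, +0.8748)
n_3 = (-0.9347, +0.3553)
n_4 = (-0.9156, -0.4020)
n_5 = (-0.5217, -0.8531)
n_6 = (+0.0844, -0.9964)
  (0,1): δ = 100.56°  ·
  (0,2): δ = 75.90°  ·
  (0,3): δ = 35.70°  ✓
  (0,4): δ = 8.82°  ✓
  (0,5): δ = 43.67°  ✓
  (0,6): δ = 79.96°  ·
  (1,2): δ = 155.34°  ·
  (1,3): δ = 115.14°  ·
  (1,4): δ = 70.62°  ✓
  (1,5): δ = 35.77°  ✓
  (1,6): δ = 0.52°  ✓
  (2,3): δ = 139.80°  ·
  (2,4): δ = 95.28°  ·
  (2,5): δ = 60.43°  ✓
  (2,6): δ = 24.14°  ✓
  (3,4): δ = 135.48°  ·
  (3,5): δ = 100.63°  ·
  (3,6): δ = 64.35°  ✓
  (4,5): δ = 145.15°  ·
  (4,6): δ = 108.86°  ·
  (5,6): δ = 143.71°  ·
antipodal pairs: 9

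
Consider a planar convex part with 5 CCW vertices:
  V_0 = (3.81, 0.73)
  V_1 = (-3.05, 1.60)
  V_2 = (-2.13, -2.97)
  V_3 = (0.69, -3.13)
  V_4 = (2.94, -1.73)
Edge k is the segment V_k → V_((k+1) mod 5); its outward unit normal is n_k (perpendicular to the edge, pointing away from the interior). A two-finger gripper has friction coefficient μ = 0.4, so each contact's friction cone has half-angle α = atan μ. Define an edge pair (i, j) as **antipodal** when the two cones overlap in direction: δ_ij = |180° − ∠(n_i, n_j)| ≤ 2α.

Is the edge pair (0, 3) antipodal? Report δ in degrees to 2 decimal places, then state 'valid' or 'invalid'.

α = atan 0.4 = 21.80°;  2α = 43.60°
edge 0: e_0 = (-6.86, +0.87);  n_0 = (+0.1258, +0.9921)
edge 3: e_3 = (+2.25, +1.40);  n_3 = (+0.5283, -0.8491)
∠(n_0, n_3) = 140.88°
δ = |180° − 140.88°| = 39.12°
39.12° ≤ 2α = 43.60°  →  valid

δ = 39.12°, valid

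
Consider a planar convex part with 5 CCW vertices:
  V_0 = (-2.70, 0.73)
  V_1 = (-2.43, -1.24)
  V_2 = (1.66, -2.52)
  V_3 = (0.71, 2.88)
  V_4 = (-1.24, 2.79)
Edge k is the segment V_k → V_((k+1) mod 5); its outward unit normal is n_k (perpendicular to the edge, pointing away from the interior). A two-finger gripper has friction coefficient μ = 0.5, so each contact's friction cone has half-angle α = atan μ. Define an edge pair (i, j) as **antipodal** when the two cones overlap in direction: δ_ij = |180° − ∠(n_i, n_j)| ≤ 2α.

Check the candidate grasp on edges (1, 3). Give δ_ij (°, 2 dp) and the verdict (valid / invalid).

δ = 20.02°, valid

α = atan 0.5 = 26.57°;  2α = 53.13°
edge 1: e_1 = (+4.09, -1.28);  n_1 = (-0.2987, -0.9544)
edge 3: e_3 = (-1.95, -0.09);  n_3 = (-0.0461, +0.9989)
∠(n_1, n_3) = 159.98°
δ = |180° − 159.98°| = 20.02°
20.02° ≤ 2α = 53.13°  →  valid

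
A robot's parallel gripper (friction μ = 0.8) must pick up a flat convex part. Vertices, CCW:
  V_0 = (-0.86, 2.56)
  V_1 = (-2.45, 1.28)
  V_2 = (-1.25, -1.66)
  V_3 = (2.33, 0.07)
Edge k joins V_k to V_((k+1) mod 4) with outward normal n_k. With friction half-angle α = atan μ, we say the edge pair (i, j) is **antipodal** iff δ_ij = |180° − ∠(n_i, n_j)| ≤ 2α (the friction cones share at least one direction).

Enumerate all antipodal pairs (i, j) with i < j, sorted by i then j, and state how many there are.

count = 3; pairs: (0,2), (1,3), (2,3)

α = atan 0.8 = 38.66°;  2α = 77.32°
n_0 = (-0.6271, +0.7790)
n_1 = (-0.9258, -0.3779)
n_2 = (+0.4351, -0.9004)
n_3 = (+0.6153, +0.7883)
  (0,1): δ = 106.63°  ·
  (0,2): δ = 13.04°  ✓
  (0,3): δ = 103.19°  ·
  (1,2): δ = 86.41°  ·
  (1,3): δ = 29.82°  ✓
  (2,3): δ = 63.77°  ✓
antipodal pairs: 3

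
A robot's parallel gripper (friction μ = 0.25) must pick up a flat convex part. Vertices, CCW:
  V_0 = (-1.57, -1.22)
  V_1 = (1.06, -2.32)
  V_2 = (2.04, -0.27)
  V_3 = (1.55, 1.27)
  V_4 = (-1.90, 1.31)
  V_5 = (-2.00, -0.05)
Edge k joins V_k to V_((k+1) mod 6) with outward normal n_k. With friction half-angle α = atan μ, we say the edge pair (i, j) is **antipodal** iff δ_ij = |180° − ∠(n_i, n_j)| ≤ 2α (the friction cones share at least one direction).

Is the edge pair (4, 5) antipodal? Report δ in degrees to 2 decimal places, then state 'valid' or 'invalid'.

δ = 155.62°, invalid

α = atan 0.25 = 14.04°;  2α = 28.07°
edge 4: e_4 = (-0.10, -1.36);  n_4 = (-0.9973, +0.0733)
edge 5: e_5 = (+0.43, -1.17);  n_5 = (-0.9386, -0.3450)
∠(n_4, n_5) = 24.38°
δ = |180° − 24.38°| = 155.62°
155.62° > 2α = 28.07°  →  invalid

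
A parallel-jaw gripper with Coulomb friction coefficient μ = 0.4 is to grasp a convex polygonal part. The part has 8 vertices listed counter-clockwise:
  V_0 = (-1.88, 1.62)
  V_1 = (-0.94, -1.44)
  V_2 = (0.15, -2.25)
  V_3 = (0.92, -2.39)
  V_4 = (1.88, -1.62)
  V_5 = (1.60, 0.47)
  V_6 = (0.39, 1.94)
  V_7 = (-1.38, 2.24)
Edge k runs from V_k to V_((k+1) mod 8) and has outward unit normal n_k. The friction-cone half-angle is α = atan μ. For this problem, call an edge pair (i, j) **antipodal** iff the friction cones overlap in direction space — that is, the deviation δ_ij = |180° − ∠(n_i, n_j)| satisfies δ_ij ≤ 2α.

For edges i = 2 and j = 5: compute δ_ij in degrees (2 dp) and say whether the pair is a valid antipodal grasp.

δ = 40.24°, valid

α = atan 0.4 = 21.80°;  2α = 43.60°
edge 2: e_2 = (+0.77, -0.14);  n_2 = (-0.1789, -0.9839)
edge 5: e_5 = (-1.21, +1.47);  n_5 = (+0.7721, +0.6355)
∠(n_2, n_5) = 139.76°
δ = |180° − 139.76°| = 40.24°
40.24° ≤ 2α = 43.60°  →  valid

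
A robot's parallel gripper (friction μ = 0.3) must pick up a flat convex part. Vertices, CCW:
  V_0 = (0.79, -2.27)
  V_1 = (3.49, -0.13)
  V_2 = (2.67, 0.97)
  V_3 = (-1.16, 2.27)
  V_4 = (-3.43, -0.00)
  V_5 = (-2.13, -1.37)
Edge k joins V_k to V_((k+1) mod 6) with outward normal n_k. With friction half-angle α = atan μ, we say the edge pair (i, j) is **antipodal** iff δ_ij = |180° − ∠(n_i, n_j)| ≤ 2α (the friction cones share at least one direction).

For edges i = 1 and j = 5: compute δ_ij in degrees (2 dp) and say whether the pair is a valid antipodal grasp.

δ = 36.17°, invalid

α = atan 0.3 = 16.70°;  2α = 33.40°
edge 1: e_1 = (-0.82, +1.10);  n_1 = (+0.8017, +0.5977)
edge 5: e_5 = (+2.92, -0.90);  n_5 = (-0.2945, -0.9556)
∠(n_1, n_5) = 143.83°
δ = |180° − 143.83°| = 36.17°
36.17° > 2α = 33.40°  →  invalid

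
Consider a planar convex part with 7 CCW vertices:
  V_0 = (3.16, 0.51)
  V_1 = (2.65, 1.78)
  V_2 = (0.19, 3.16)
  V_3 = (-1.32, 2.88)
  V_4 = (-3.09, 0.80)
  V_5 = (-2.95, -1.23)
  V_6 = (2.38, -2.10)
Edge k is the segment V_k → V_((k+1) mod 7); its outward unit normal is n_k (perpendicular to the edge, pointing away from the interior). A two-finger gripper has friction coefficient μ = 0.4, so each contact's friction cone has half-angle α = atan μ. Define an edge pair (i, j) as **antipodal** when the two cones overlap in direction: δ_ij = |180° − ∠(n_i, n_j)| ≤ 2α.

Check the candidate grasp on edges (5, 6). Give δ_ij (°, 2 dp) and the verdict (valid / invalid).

α = atan 0.4 = 21.80°;  2α = 43.60°
edge 5: e_5 = (+5.33, -0.87);  n_5 = (-0.1611, -0.9869)
edge 6: e_6 = (+0.78, +2.61);  n_6 = (+0.9581, -0.2863)
∠(n_5, n_6) = 82.63°
δ = |180° − 82.63°| = 97.37°
97.37° > 2α = 43.60°  →  invalid

δ = 97.37°, invalid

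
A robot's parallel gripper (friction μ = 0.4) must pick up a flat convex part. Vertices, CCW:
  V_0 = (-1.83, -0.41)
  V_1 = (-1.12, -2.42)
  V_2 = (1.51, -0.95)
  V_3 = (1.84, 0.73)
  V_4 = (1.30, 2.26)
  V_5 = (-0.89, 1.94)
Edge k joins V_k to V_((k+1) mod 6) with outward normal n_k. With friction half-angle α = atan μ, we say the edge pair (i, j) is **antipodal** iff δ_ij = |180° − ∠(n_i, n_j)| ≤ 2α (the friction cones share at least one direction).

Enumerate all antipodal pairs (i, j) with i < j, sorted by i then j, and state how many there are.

α = atan 0.4 = 21.80°;  2α = 43.60°
n_0 = (-0.9429, -0.3331)
n_1 = (+0.4879, -0.8729)
n_2 = (+0.9812, -0.1927)
n_3 = (+0.9430, +0.3328)
n_4 = (-0.1446, +0.9895)
n_5 = (-0.9285, +0.3714)
  (0,1): δ = 80.25°  ·
  (0,2): δ = 30.57°  ✓
  (0,3): δ = 0.01°  ✓
  (0,4): δ = 78.86°  ·
  (0,5): δ = 138.74°  ·
  (1,2): δ = 130.32°  ·
  (1,3): δ = 99.76°  ·
  (1,4): δ = 20.89°  ✓
  (1,5): δ = 39.00°  ✓
  (2,3): δ = 149.45°  ·
  (2,4): δ = 70.57°  ·
  (2,5): δ = 10.69°  ✓
  (3,4): δ = 101.13°  ·
  (3,5): δ = 41.24°  ✓
  (4,5): δ = 120.11°  ·
antipodal pairs: 6

count = 6; pairs: (0,2), (0,3), (1,4), (1,5), (2,5), (3,5)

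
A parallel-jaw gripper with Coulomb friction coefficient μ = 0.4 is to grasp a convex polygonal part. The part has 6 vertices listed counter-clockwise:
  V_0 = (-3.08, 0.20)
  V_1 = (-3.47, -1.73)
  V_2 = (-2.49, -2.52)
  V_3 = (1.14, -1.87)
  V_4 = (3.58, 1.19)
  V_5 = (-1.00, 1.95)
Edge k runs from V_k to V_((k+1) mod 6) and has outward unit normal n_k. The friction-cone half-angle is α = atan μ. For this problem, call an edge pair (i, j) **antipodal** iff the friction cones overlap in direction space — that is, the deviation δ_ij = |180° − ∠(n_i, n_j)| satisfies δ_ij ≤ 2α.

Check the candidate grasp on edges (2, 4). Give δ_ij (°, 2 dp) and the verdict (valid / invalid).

δ = 19.57°, valid

α = atan 0.4 = 21.80°;  2α = 43.60°
edge 2: e_2 = (+3.63, +0.65);  n_2 = (+0.1763, -0.9843)
edge 4: e_4 = (-4.58, +0.76);  n_4 = (+0.1637, +0.9865)
∠(n_2, n_4) = 160.43°
δ = |180° − 160.43°| = 19.57°
19.57° ≤ 2α = 43.60°  →  valid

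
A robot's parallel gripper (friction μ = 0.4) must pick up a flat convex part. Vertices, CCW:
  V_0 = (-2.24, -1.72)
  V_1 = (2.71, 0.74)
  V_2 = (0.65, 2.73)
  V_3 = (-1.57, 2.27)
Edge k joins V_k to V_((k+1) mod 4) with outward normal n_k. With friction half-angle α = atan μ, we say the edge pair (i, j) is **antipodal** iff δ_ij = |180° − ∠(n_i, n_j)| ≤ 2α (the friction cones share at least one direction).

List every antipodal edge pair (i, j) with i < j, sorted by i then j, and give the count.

count = 1; pairs: (0,2)

α = atan 0.4 = 21.80°;  2α = 43.60°
n_0 = (+0.4450, -0.8955)
n_1 = (+0.6948, +0.7192)
n_2 = (-0.2029, +0.9792)
n_3 = (-0.9862, +0.1656)
  (0,1): δ = 70.44°  ·
  (0,2): δ = 14.72°  ✓
  (0,3): δ = 54.04°  ·
  (1,2): δ = 124.28°  ·
  (1,3): δ = 55.52°  ·
  (2,3): δ = 111.24°  ·
antipodal pairs: 1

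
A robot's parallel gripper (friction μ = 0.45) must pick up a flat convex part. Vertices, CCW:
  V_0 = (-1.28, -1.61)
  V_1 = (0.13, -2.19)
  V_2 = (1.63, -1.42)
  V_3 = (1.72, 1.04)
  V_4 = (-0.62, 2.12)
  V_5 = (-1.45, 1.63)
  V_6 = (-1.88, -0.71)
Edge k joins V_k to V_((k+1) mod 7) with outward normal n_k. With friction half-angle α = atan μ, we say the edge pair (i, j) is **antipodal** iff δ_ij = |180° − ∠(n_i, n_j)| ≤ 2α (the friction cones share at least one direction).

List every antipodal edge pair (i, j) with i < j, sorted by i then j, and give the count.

count = 5; pairs: (0,3), (1,4), (2,5), (2,6), (3,6)

α = atan 0.45 = 24.23°;  2α = 48.46°
n_0 = (-0.3804, -0.9248)
n_1 = (+0.4567, -0.8896)
n_2 = (+0.9993, -0.0366)
n_3 = (+0.4191, +0.9080)
n_4 = (-0.5084, +0.8611)
n_5 = (-0.9835, +0.1807)
n_6 = (-0.8321, -0.5547)
  (0,1): δ = 130.47°  ·
  (0,2): δ = 69.74°  ·
  (0,3): δ = 2.42°  ✓
  (0,4): δ = 52.92°  ·
  (0,5): δ = 101.95°  ·
  (0,6): δ = 146.05°  ·
  (1,2): δ = 119.27°  ·
  (1,3): δ = 51.95°  ·
  (1,4): δ = 3.38°  ✓
  (1,5): δ = 52.41°  ·
  (1,6): δ = 96.52°  ·
  (2,3): δ = 112.68°  ·
  (2,4): δ = 57.35°  ·
  (2,5): δ = 8.32°  ✓
  (2,6): δ = 35.79°  ✓
  (3,4): δ = 124.67°  ·
  (3,5): δ = 75.64°  ·
  (3,6): δ = 31.53°  ✓
  (4,5): δ = 130.97°  ·
  (4,6): δ = 86.87°  ·
  (5,6): δ = 135.90°  ·
antipodal pairs: 5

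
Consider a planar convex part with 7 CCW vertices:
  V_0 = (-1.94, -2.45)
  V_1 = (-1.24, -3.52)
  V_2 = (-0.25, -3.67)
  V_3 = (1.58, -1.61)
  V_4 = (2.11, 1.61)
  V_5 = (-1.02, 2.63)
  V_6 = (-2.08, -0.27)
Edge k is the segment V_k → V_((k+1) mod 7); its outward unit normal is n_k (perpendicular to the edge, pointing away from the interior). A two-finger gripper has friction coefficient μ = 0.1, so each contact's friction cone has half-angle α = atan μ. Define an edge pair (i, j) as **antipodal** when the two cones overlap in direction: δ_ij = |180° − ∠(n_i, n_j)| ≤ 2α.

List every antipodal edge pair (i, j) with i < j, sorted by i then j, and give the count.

count = 2; pairs: (1,4), (3,5)

α = atan 0.1 = 5.71°;  2α = 11.42°
n_0 = (-0.8368, -0.5475)
n_1 = (-0.1498, -0.9887)
n_2 = (+0.7476, -0.6641)
n_3 = (+0.9867, -0.1624)
n_4 = (+0.3098, +0.9508)
n_5 = (-0.9392, +0.3433)
n_6 = (-0.9979, -0.0641)
  (0,1): δ = 131.81°  ·
  (0,2): δ = 74.81°  ·
  (0,3): δ = 42.54°  ·
  (0,4): δ = 38.76°  ·
  (0,5): δ = 126.73°  ·
  (0,6): δ = 150.48°  ·
  (1,2): δ = 123.00°  ·
  (1,3): δ = 90.73°  ·
  (1,4): δ = 9.43°  ✓
  (1,5): δ = 78.54°  ·
  (1,6): δ = 102.29°  ·
  (2,3): δ = 147.73°  ·
  (2,4): δ = 66.43°  ·
  (2,5): δ = 21.54°  ·
  (2,6): δ = 45.29°  ·
  (3,4): δ = 98.70°  ·
  (3,5): δ = 10.73°  ✓
  (3,6): δ = 13.02°  ·
  (4,5): δ = 92.03°  ·
  (4,6): δ = 68.28°  ·
  (5,6): δ = 156.25°  ·
antipodal pairs: 2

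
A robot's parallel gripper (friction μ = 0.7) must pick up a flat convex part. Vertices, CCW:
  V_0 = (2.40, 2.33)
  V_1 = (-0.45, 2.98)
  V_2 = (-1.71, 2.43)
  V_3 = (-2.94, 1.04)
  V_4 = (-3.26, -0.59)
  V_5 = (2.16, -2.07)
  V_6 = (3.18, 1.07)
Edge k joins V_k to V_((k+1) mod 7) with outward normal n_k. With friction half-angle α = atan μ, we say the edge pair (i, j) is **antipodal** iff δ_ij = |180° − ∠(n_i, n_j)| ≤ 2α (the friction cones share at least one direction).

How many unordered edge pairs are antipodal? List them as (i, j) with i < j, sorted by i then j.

α = atan 0.7 = 34.99°;  2α = 69.98°
n_0 = (+0.2224, +0.9750)
n_1 = (-0.4001, +0.9165)
n_2 = (-0.7489, +0.6627)
n_3 = (-0.9813, +0.1926)
n_4 = (-0.2634, -0.9647)
n_5 = (+0.9511, -0.3089)
n_6 = (+0.8503, +0.5264)
  (0,1): δ = 143.57°  ·
  (0,2): δ = 118.66°  ·
  (0,3): δ = 88.26°  ·
  (0,4): δ = 2.43°  ✓
  (0,5): δ = 84.85°  ·
  (0,6): δ = 134.61°  ·
  (1,2): δ = 155.09°  ·
  (1,3): δ = 124.69°  ·
  (1,4): δ = 38.85°  ✓
  (1,5): δ = 48.42°  ✓
  (1,6): δ = 98.18°  ·
  (2,3): δ = 149.60°  ·
  (2,4): δ = 63.77°  ✓
  (2,5): δ = 23.51°  ✓
  (2,6): δ = 73.26°  ·
  (3,4): δ = 94.17°  ·
  (3,5): δ = 6.89°  ✓
  (3,6): δ = 42.87°  ✓
  (4,5): δ = 92.72°  ·
  (4,6): δ = 42.97°  ✓
  (5,6): δ = 130.24°  ·
antipodal pairs: 8

count = 8; pairs: (0,4), (1,4), (1,5), (2,4), (2,5), (3,5), (3,6), (4,6)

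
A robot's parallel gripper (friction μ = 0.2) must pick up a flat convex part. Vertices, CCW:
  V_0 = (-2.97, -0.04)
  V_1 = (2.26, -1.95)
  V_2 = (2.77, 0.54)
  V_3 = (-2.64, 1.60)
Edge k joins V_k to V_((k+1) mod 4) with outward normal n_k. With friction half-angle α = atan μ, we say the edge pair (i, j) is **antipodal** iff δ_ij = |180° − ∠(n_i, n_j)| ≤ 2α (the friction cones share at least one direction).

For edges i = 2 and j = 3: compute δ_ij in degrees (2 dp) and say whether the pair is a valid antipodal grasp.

α = atan 0.2 = 11.31°;  2α = 22.62°
edge 2: e_2 = (-5.41, +1.06);  n_2 = (+0.1923, +0.9813)
edge 3: e_3 = (-0.33, -1.64);  n_3 = (-0.9804, +0.1973)
∠(n_2, n_3) = 89.71°
δ = |180° − 89.71°| = 90.29°
90.29° > 2α = 22.62°  →  invalid

δ = 90.29°, invalid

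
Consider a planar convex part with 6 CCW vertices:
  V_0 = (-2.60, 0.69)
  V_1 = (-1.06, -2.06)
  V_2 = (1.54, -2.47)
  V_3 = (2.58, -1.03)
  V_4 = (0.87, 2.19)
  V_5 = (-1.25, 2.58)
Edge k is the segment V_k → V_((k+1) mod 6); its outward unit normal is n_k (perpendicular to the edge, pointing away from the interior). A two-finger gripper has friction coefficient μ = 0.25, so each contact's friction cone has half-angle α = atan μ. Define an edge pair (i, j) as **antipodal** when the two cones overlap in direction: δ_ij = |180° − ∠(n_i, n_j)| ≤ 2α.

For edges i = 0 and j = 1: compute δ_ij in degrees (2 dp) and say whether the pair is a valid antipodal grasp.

δ = 128.21°, invalid

α = atan 0.25 = 14.04°;  2α = 28.07°
edge 0: e_0 = (+1.54, -2.75);  n_0 = (-0.8725, -0.4886)
edge 1: e_1 = (+2.60, -0.41);  n_1 = (-0.1558, -0.9878)
∠(n_0, n_1) = 51.79°
δ = |180° − 51.79°| = 128.21°
128.21° > 2α = 28.07°  →  invalid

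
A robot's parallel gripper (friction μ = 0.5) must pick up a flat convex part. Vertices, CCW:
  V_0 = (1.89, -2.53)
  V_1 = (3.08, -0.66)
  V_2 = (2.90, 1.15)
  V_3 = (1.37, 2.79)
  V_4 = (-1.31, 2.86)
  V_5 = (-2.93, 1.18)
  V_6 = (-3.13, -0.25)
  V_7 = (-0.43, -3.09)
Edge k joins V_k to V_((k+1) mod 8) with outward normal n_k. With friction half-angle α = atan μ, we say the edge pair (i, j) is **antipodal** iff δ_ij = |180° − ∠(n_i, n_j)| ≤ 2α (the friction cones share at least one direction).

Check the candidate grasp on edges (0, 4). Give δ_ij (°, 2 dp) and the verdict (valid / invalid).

α = atan 0.5 = 26.57°;  2α = 53.13°
edge 0: e_0 = (+1.19, +1.87);  n_0 = (+0.8437, -0.5369)
edge 4: e_4 = (-1.62, -1.68);  n_4 = (-0.7198, +0.6941)
∠(n_0, n_4) = 168.51°
δ = |180° − 168.51°| = 11.49°
11.49° ≤ 2α = 53.13°  →  valid

δ = 11.49°, valid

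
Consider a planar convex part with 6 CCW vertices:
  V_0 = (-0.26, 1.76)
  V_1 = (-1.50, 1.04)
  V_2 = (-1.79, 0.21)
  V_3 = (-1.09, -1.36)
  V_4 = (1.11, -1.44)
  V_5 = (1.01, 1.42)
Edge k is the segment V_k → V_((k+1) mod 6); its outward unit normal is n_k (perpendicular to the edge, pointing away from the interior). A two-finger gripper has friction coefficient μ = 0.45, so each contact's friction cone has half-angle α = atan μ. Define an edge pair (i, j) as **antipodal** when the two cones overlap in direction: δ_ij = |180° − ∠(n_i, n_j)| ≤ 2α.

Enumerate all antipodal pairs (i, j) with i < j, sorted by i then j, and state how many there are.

count = 4; pairs: (0,3), (1,4), (2,4), (3,5)

α = atan 0.45 = 24.23°;  2α = 48.46°
n_0 = (-0.5021, +0.8648)
n_1 = (-0.9440, +0.3298)
n_2 = (-0.9133, -0.4072)
n_3 = (-0.0363, -0.9993)
n_4 = (+0.9994, +0.0349)
n_5 = (+0.2586, +0.9660)
  (0,1): δ = 139.40°  ·
  (0,2): δ = 96.11°  ·
  (0,3): δ = 32.22°  ✓
  (0,4): δ = 61.86°  ·
  (0,5): δ = 134.87°  ·
  (1,2): δ = 136.71°  ·
  (1,3): δ = 72.82°  ·
  (1,4): δ = 21.26°  ✓
  (1,5): δ = 94.27°  ·
  (2,3): δ = 116.11°  ·
  (2,4): δ = 22.03°  ✓
  (2,5): δ = 50.98°  ·
  (3,4): δ = 85.91°  ·
  (3,5): δ = 12.90°  ✓
  (4,5): δ = 106.99°  ·
antipodal pairs: 4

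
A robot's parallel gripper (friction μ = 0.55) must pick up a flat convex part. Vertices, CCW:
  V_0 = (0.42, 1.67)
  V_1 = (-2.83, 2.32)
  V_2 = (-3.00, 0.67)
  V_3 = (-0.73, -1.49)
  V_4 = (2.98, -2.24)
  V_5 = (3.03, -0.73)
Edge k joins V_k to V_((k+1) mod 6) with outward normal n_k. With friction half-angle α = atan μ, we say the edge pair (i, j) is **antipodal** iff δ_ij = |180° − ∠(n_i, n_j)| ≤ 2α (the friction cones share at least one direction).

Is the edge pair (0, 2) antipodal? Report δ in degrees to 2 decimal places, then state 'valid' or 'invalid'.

δ = 32.27°, valid

α = atan 0.55 = 28.81°;  2α = 57.62°
edge 0: e_0 = (-3.25, +0.65);  n_0 = (+0.1961, +0.9806)
edge 2: e_2 = (+2.27, -2.16);  n_2 = (-0.6893, -0.7244)
∠(n_0, n_2) = 147.73°
δ = |180° − 147.73°| = 32.27°
32.27° ≤ 2α = 57.62°  →  valid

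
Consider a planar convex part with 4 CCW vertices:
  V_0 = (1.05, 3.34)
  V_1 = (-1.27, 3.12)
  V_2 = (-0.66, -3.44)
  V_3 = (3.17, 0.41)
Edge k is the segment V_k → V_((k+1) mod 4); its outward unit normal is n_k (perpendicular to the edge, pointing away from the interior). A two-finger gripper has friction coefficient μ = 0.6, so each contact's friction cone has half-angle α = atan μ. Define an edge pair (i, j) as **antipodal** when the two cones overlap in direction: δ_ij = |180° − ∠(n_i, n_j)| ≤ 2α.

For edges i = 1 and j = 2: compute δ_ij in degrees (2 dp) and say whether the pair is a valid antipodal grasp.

δ = 50.16°, valid

α = atan 0.6 = 30.96°;  2α = 61.93°
edge 1: e_1 = (+0.61, -6.56);  n_1 = (-0.9957, -0.0926)
edge 2: e_2 = (+3.83, +3.85);  n_2 = (+0.7089, -0.7053)
∠(n_1, n_2) = 129.84°
δ = |180° − 129.84°| = 50.16°
50.16° ≤ 2α = 61.93°  →  valid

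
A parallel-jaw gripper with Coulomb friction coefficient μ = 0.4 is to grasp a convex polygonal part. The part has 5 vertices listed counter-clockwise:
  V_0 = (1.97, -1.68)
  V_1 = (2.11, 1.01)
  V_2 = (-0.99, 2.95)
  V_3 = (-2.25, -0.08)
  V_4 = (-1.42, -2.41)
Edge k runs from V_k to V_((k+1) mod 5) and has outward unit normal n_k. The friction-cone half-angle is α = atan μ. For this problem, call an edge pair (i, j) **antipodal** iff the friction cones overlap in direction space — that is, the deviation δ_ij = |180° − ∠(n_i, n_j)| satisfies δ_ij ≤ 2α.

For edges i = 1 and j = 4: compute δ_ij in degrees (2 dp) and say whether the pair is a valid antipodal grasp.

δ = 44.19°, invalid

α = atan 0.4 = 21.80°;  2α = 43.60°
edge 1: e_1 = (-3.10, +1.94);  n_1 = (+0.5305, +0.8477)
edge 4: e_4 = (+3.39, +0.73);  n_4 = (+0.2105, -0.9776)
∠(n_1, n_4) = 135.81°
δ = |180° − 135.81°| = 44.19°
44.19° > 2α = 43.60°  →  invalid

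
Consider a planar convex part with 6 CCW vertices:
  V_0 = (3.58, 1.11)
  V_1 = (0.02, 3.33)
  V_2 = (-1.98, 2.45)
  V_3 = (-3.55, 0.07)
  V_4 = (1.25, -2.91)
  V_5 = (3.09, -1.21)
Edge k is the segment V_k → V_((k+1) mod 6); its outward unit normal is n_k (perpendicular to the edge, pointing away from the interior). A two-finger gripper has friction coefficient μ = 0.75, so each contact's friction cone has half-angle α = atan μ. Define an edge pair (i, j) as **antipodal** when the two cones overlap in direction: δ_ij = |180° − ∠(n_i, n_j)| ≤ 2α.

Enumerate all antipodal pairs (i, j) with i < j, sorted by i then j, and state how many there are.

count = 7; pairs: (0,3), (1,3), (1,4), (1,5), (2,4), (2,5), (3,5)

α = atan 0.75 = 36.87°;  2α = 73.74°
n_0 = (+0.5291, +0.8485)
n_1 = (-0.4027, +0.9153)
n_2 = (-0.8347, +0.5506)
n_3 = (-0.5275, -0.8496)
n_4 = (+0.6786, -0.7345)
n_5 = (+0.9784, -0.2066)
  (0,1): δ = 124.30°  ·
  (0,2): δ = 91.46°  ·
  (0,3): δ = 0.11°  ✓
  (0,4): δ = 74.68°  ·
  (0,5): δ = 110.02°  ·
  (1,2): δ = 147.16°  ·
  (1,3): δ = 55.58°  ✓
  (1,4): δ = 18.99°  ✓
  (1,5): δ = 54.32°  ✓
  (2,3): δ = 88.42°  ·
  (2,4): δ = 13.85°  ✓
  (2,5): δ = 21.49°  ✓
  (3,4): δ = 105.43°  ·
  (3,5): δ = 70.09°  ✓
  (4,5): δ = 144.66°  ·
antipodal pairs: 7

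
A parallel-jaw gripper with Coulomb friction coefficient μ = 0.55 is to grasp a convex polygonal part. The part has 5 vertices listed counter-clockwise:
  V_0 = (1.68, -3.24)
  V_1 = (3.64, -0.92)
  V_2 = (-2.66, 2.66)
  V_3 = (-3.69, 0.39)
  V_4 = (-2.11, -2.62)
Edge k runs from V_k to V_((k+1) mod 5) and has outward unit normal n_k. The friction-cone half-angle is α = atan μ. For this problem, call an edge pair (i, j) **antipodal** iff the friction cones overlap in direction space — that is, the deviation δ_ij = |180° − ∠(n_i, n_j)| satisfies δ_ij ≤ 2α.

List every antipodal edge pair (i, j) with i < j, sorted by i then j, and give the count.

α = atan 0.55 = 28.81°;  2α = 57.62°
n_0 = (+0.7639, -0.6454)
n_1 = (+0.4941, +0.8694)
n_2 = (-0.9106, +0.4132)
n_3 = (-0.8854, -0.4648)
n_4 = (-0.1614, -0.9869)
  (0,1): δ = 79.42°  ·
  (0,2): δ = 15.79°  ✓
  (0,3): δ = 67.89°  ·
  (0,4): δ = 120.90°  ·
  (1,2): δ = 84.80°  ·
  (1,3): δ = 32.70°  ✓
  (1,4): δ = 20.32°  ✓
  (2,3): δ = 127.90°  ·
  (2,4): δ = 74.88°  ·
  (3,4): δ = 126.99°  ·
antipodal pairs: 3

count = 3; pairs: (0,2), (1,3), (1,4)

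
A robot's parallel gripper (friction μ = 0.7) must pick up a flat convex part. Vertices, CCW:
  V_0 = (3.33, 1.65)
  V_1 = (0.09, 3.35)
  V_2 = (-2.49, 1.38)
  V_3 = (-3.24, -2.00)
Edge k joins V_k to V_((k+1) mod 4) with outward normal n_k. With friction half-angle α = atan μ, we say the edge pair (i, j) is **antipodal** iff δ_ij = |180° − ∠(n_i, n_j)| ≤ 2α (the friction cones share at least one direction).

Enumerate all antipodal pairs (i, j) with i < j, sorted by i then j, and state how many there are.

count = 3; pairs: (0,3), (1,3), (2,3)

α = atan 0.7 = 34.99°;  2α = 69.98°
n_0 = (+0.4646, +0.8855)
n_1 = (-0.6069, +0.7948)
n_2 = (-0.9763, +0.2166)
n_3 = (+0.4856, -0.8742)
  (0,1): δ = 114.95°  ·
  (0,2): δ = 74.83°  ·
  (0,3): δ = 56.74°  ✓
  (1,2): δ = 139.87°  ·
  (1,3): δ = 8.31°  ✓
  (2,3): δ = 48.43°  ✓
antipodal pairs: 3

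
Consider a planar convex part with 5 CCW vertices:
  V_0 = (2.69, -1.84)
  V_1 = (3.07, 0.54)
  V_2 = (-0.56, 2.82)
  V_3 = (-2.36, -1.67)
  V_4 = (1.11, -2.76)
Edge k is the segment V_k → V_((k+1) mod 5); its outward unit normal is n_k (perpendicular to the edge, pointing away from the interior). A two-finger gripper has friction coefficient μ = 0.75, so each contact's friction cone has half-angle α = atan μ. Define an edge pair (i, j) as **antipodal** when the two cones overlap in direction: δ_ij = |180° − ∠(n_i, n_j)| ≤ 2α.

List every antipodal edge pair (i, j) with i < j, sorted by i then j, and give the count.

α = atan 0.75 = 36.87°;  2α = 73.74°
n_0 = (+0.9875, -0.1577)
n_1 = (+0.5319, +0.8468)
n_2 = (-0.9282, +0.3721)
n_3 = (-0.2997, -0.9540)
n_4 = (+0.5032, -0.8642)
  (0,1): δ = 113.06°  ·
  (0,2): δ = 12.77°  ✓
  (0,3): δ = 81.63°  ·
  (0,4): δ = 129.28°  ·
  (1,2): δ = 79.71°  ·
  (1,3): δ = 14.69°  ✓
  (1,4): δ = 62.34°  ✓
  (2,3): δ = 85.59°  ·
  (2,4): δ = 37.94°  ✓
  (3,4): δ = 132.35°  ·
antipodal pairs: 4

count = 4; pairs: (0,2), (1,3), (1,4), (2,4)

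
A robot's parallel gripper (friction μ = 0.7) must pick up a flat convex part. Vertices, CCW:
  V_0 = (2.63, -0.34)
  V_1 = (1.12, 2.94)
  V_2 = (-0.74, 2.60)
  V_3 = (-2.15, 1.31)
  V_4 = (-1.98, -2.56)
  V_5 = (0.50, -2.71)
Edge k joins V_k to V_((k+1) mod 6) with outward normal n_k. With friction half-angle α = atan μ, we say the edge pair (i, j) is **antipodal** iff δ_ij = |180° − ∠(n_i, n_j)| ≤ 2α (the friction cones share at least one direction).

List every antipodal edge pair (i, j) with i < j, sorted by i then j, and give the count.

α = atan 0.7 = 34.99°;  2α = 69.98°
n_0 = (+0.9084, +0.4182)
n_1 = (-0.1798, +0.9837)
n_2 = (-0.6750, +0.7378)
n_3 = (-0.9990, -0.0439)
n_4 = (-0.0604, -0.9982)
n_5 = (+0.7438, -0.6684)
  (0,1): δ = 104.36°  ·
  (0,2): δ = 72.26°  ·
  (0,3): δ = 22.20°  ✓
  (0,4): δ = 61.82°  ✓
  (0,5): δ = 113.33°  ·
  (1,2): δ = 147.90°  ·
  (1,3): δ = 97.84°  ·
  (1,4): δ = 13.82°  ✓
  (1,5): δ = 37.69°  ✓
  (2,3): δ = 129.94°  ·
  (2,4): δ = 45.92°  ✓
  (2,5): δ = 5.60°  ✓
  (3,4): δ = 95.98°  ·
  (3,5): δ = 44.46°  ✓
  (4,5): δ = 128.49°  ·
antipodal pairs: 7

count = 7; pairs: (0,3), (0,4), (1,4), (1,5), (2,4), (2,5), (3,5)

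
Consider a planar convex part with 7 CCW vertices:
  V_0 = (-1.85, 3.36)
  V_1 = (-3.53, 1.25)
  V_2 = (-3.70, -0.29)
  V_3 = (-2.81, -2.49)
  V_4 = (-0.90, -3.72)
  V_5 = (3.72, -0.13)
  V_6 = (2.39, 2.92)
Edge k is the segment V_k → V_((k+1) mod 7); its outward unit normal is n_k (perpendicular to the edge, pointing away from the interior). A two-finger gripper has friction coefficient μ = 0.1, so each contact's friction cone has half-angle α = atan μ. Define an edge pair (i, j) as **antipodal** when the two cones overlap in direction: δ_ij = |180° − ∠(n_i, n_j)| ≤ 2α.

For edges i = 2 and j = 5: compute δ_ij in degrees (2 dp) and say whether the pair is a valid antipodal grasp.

α = atan 0.1 = 5.71°;  2α = 11.42°
edge 2: e_2 = (+0.89, -2.20);  n_2 = (-0.9270, -0.3750)
edge 5: e_5 = (-1.33, +3.05);  n_5 = (+0.9166, +0.3997)
∠(n_2, n_5) = 178.47°
δ = |180° − 178.47°| = 1.53°
1.53° ≤ 2α = 11.42°  →  valid

δ = 1.53°, valid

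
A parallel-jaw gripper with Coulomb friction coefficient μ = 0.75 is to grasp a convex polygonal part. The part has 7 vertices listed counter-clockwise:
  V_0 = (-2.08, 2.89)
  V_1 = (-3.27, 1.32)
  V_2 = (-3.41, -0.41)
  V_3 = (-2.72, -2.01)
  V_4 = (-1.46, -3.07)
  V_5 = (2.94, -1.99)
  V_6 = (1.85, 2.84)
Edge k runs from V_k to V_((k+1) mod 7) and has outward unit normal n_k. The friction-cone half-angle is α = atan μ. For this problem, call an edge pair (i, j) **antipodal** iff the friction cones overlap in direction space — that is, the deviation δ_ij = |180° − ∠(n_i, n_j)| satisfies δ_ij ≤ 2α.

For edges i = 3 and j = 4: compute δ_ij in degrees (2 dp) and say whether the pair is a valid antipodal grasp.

δ = 126.14°, invalid

α = atan 0.75 = 36.87°;  2α = 73.74°
edge 3: e_3 = (+1.26, -1.06);  n_3 = (-0.6438, -0.7652)
edge 4: e_4 = (+4.40, +1.08);  n_4 = (+0.2384, -0.9712)
∠(n_3, n_4) = 53.86°
δ = |180° − 53.86°| = 126.14°
126.14° > 2α = 73.74°  →  invalid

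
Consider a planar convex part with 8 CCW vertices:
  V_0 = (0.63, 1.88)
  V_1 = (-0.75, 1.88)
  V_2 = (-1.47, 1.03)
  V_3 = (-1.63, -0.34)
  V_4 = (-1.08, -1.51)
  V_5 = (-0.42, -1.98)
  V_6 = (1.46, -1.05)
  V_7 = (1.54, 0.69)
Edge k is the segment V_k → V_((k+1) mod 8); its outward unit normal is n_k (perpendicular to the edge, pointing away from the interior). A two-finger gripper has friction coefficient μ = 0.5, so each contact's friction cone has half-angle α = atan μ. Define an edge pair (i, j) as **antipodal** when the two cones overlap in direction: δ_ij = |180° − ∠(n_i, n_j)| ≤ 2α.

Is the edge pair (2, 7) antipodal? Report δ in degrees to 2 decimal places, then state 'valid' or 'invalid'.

δ = 44.07°, valid

α = atan 0.5 = 26.57°;  2α = 53.13°
edge 2: e_2 = (-0.16, -1.37);  n_2 = (-0.9932, +0.1160)
edge 7: e_7 = (-0.91, +1.19);  n_7 = (+0.7944, +0.6075)
∠(n_2, n_7) = 135.93°
δ = |180° − 135.93°| = 44.07°
44.07° ≤ 2α = 53.13°  →  valid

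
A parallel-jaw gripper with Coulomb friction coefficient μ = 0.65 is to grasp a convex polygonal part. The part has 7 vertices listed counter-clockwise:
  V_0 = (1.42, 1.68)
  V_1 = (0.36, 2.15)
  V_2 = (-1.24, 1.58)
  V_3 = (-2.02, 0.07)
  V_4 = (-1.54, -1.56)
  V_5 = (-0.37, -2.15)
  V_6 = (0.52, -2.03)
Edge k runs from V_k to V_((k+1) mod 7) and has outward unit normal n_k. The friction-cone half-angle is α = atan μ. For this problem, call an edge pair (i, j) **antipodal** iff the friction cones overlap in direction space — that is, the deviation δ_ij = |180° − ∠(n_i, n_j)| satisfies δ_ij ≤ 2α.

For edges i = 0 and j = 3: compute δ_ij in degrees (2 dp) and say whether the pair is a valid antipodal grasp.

δ = 49.68°, valid

α = atan 0.65 = 33.02°;  2α = 66.05°
edge 0: e_0 = (-1.06, +0.47);  n_0 = (+0.4053, +0.9142)
edge 3: e_3 = (+0.48, -1.63);  n_3 = (-0.9593, -0.2825)
∠(n_0, n_3) = 130.32°
δ = |180° − 130.32°| = 49.68°
49.68° ≤ 2α = 66.05°  →  valid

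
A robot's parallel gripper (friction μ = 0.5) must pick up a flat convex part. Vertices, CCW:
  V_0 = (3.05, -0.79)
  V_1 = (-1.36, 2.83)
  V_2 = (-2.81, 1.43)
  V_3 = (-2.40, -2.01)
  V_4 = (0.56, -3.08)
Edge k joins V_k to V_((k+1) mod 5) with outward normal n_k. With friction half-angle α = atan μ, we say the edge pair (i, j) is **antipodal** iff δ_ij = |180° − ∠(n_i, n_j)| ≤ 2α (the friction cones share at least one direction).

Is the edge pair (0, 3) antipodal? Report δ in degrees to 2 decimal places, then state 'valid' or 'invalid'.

α = atan 0.5 = 26.57°;  2α = 53.13°
edge 0: e_0 = (-4.41, +3.62);  n_0 = (+0.6345, +0.7729)
edge 3: e_3 = (+2.96, -1.07);  n_3 = (-0.3400, -0.9404)
∠(n_0, n_3) = 160.49°
δ = |180° − 160.49°| = 19.51°
19.51° ≤ 2α = 53.13°  →  valid

δ = 19.51°, valid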